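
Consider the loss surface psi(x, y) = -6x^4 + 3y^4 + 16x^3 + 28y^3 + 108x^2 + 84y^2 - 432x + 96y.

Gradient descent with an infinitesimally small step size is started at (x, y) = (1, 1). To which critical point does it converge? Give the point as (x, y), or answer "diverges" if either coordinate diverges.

(2, -1)

psi is separable, so gradient descent decouples: x follows -∂psi/∂x, y follows -∂psi/∂y.
∂psi/∂x = -24(x - 3)(x - 2)(x + 3); at x=1 this is -192, so x increases.
∂psi/∂y = 12(y + 1)(y + 2)(y + 4); at y=1 this is 360, so y decreases.
x converges to its nearest critical value 2 (a local min of the x-part); y converges to -1. The iterate converges to (2, -1).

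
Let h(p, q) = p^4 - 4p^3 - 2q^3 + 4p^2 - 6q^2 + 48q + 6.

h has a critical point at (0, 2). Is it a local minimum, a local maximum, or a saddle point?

The mixed partial ∂²h/∂p∂q is 0, so the Hessian at any point is diag(h_pp, h_qq) = diag(4(3p^2 - 6p + 2), -12(q + 1)).
At (0, 2): H = diag(8, -36).
The eigenvalues have opposite signs, so H is indefinite: a saddle point.

saddle point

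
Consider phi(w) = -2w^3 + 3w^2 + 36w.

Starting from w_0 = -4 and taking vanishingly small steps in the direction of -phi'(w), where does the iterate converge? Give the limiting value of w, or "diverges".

phi'(w) = -6(w - 3)(w + 2), so phi'(-4) = -84.
Gradient descent moves in the -phi' direction, i.e. w is increasing.
The nearest critical point in that direction is w = -2, where phi'' = 30 > 0 (a local minimum). The iterate converges there.

-2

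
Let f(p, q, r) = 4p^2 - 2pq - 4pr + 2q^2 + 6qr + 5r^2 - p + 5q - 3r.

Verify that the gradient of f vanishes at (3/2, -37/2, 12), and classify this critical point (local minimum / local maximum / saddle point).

∇f = (8p - 2q - 4r - 1, -2p + 4q + 6r + 5, -4p + 6q + 10r - 3); substituting (3/2, -37/2, 12) gives ∇f = (0, 0, 0), so (3/2, -37/2, 12) is indeed a critical point.
The Hessian is constant: H = [[8, -2, -4], [-2, 4, 6], [-4, 6, 10]].
Leading principal minors: Δ₁ = 8, Δ₂ = 28, Δ₃ = 24.
All leading minors are positive, so H is positive definite: a local minimum.

local minimum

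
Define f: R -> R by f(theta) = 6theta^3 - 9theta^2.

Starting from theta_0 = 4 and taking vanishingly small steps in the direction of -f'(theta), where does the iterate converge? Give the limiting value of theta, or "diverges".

f'(theta) = 18theta(theta - 1), so f'(4) = 216.
Gradient descent moves in the -f' direction, i.e. theta is decreasing.
The nearest critical point in that direction is theta = 1, where f'' = 18 > 0 (a local minimum). The iterate converges there.

1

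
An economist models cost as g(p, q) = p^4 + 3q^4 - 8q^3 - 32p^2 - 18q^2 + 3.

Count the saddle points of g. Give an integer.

g separates as a function of p plus a function of q, so ∇g=0 decouples.
∂g/∂p = 4p(p - 4)(p + 4) = 0 at p ∈ {-4, 0, 4}; ∂g/∂q = 12q(q - 3)(q + 1) = 0 at q ∈ {-1, 0, 3}.
The Hessian is diagonal: diag(g_pp, g_qq). Second derivatives: g_pp(-4)=128, g_pp(0)=-64, g_pp(4)=128; g_qq(-1)=48, g_qq(0)=-36, g_qq(3)=144.
Saddle points occur where the two diagonal entries have opposite signs: (-4, 0), (0, -1), (0, 3), (4, 0). Count: 4.

4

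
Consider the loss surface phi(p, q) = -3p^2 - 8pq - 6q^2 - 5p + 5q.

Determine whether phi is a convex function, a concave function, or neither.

phi is quadratic, so its Hessian is the constant matrix H = [[-6, -8], [-8, -12]].
det(H) = 8, tr(H) = -18.
det(H) > 0 and tr(H) < 0, so H is negative definite everywhere: concave.

concave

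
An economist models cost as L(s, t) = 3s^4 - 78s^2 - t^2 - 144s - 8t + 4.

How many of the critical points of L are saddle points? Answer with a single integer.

L separates as a function of s plus a function of t, so ∇L=0 decouples.
∂L/∂s = 12(s - 4)(s + 1)(s + 3) = 0 at s ∈ {-3, -1, 4}; ∂L/∂t = -2(t + 4) = 0 at t ∈ {-4}.
The Hessian is diagonal: diag(L_ss, L_tt). Second derivatives: L_ss(-3)=168, L_ss(-1)=-120, L_ss(4)=420; L_tt(-4)=-2.
Saddle points occur where the two diagonal entries have opposite signs: (-3, -4), (4, -4). Count: 2.

2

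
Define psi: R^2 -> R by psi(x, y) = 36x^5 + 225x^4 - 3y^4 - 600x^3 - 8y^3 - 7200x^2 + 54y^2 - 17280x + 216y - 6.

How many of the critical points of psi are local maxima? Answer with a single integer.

4

psi separates as a function of x plus a function of y, so ∇psi=0 decouples.
∂psi/∂x = 180(x - 4)(x + 2)(x + 3)(x + 4) = 0 at x ∈ {-4, -3, -2, 4}; ∂psi/∂y = -12(y - 3)(y + 2)(y + 3) = 0 at y ∈ {-3, -2, 3}.
The Hessian is diagonal: diag(psi_xx, psi_yy). Second derivatives: psi_xx(-4)=-2880, psi_xx(-3)=1260, psi_xx(-2)=-2160, psi_xx(4)=60480; psi_yy(-3)=-72, psi_yy(-2)=60, psi_yy(3)=-360.
Local maxima occur where both diagonal entries negative: (-4, -3), (-4, 3), (-2, -3), (-2, 3). Count: 4.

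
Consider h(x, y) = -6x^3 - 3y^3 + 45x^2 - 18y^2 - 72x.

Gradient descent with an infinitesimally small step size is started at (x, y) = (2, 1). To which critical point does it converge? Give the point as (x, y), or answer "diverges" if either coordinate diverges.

h is separable, so gradient descent decouples: x follows -∂h/∂x, y follows -∂h/∂y.
∂h/∂x = -18(x - 4)(x - 1); at x=2 this is 36, so x decreases.
∂h/∂y = -9y(y + 4); at y=1 this is -45, so y increases.
The y-coordinate has no critical point in that direction and runs off to infinity.

diverges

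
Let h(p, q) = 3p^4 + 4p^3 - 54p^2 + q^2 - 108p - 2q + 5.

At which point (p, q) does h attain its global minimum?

(3, 1)

h(p,q) separates as A(p) + B(q) + 5, so its minimum is min A + min B + 5.
A'(p) = 12(p - 3)(p + 1)(p + 3) vanishes at p ∈ {-3, -1, 3}; B'(q) = 2q - 2 vanishes at q ∈ {1}.
Local minima of A (where A''>0): A(-3)=-27, A(3)=-459. Local minima of B: B(1)=-1.
So the global minimum of h is A(3) + B(1) + 5 = -459 − 1 + 5 = -455, attained at (3, 1).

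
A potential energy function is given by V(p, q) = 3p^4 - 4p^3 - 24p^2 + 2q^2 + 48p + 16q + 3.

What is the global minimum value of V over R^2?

V(p,q) separates as A(p) + B(q) + 3, so its minimum is min A + min B + 3.
A'(p) = 12(p - 2)(p - 1)(p + 2) vanishes at p ∈ {-2, 1, 2}; B'(q) = 4q + 16 vanishes at q ∈ {-4}.
Local minima of A (where A''>0): A(-2)=-112, A(2)=16. Local minima of B: B(-4)=-32.
So the global minimum of V is A(-2) + B(-4) + 3 = -112 − 32 + 3 = -141, attained at (-2, -4).

-141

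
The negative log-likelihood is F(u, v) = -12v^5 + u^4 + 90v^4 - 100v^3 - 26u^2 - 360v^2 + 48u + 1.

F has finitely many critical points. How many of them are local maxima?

F separates as a function of u plus a function of v, so ∇F=0 decouples.
∂F/∂u = 4(u - 3)(u - 1)(u + 4) = 0 at u ∈ {-4, 1, 3}; ∂F/∂v = -60v(v - 4)(v - 3)(v + 1) = 0 at v ∈ {-1, 0, 3, 4}.
The Hessian is diagonal: diag(F_uu, F_vv). Second derivatives: F_uu(-4)=140, F_uu(1)=-40, F_uu(3)=56; F_vv(-1)=1200, F_vv(0)=-720, F_vv(3)=720, F_vv(4)=-1200.
Local maxima occur where both diagonal entries negative: (1, 0), (1, 4). Count: 2.

2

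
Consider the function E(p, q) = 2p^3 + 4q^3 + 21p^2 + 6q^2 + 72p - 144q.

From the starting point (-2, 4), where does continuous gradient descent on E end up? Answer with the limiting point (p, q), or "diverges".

(-3, 3)

E is separable, so gradient descent decouples: p follows -∂E/∂p, q follows -∂E/∂q.
∂E/∂p = 6(p + 3)(p + 4); at p=-2 this is 12, so p decreases.
∂E/∂q = 12(q - 3)(q + 4); at q=4 this is 96, so q decreases.
p converges to its nearest critical value -3 (a local min of the p-part); q converges to 3. The iterate converges to (-3, 3).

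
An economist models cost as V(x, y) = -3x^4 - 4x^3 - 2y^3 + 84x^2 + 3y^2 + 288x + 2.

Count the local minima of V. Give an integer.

1

V separates as a function of x plus a function of y, so ∇V=0 decouples.
∂V/∂x = -12(x - 4)(x + 2)(x + 3) = 0 at x ∈ {-3, -2, 4}; ∂V/∂y = -6y(y - 1) = 0 at y ∈ {0, 1}.
The Hessian is diagonal: diag(V_xx, V_yy). Second derivatives: V_xx(-3)=-84, V_xx(-2)=72, V_xx(4)=-504; V_yy(0)=6, V_yy(1)=-6.
Local minima occur where both diagonal entries positive: (-2, 0). Count: 1.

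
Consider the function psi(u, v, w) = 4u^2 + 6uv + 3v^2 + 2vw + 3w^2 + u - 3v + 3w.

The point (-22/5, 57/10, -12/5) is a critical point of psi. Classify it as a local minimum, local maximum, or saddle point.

local minimum

The Hessian is constant: H = [[8, 6, 0], [6, 6, 2], [0, 2, 6]].
Leading principal minors: Δ₁ = 8, Δ₂ = 12, Δ₃ = 40.
All leading minors are positive, so H is positive definite: a local minimum.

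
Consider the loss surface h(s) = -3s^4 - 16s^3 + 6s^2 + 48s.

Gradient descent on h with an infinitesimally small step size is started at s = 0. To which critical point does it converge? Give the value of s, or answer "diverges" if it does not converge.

h'(s) = -12(s - 1)(s + 1)(s + 4), so h'(0) = 48.
Gradient descent moves in the -h' direction, i.e. s is decreasing.
The nearest critical point in that direction is s = -1, where h'' = 72 > 0 (a local minimum). The iterate converges there.

-1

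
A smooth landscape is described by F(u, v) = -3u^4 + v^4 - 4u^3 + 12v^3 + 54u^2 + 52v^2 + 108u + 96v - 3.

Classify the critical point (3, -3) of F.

The mixed partial ∂²F/∂u∂v is 0, so the Hessian at any point is diag(F_uu, F_vv) = diag(12(-3u^2 - 2u + 9), 4(3v^2 + 18v + 26)).
At (3, -3): H = diag(-288, -4).
Both eigenvalues are negative, so H is negative definite: a local maximum.

local maximum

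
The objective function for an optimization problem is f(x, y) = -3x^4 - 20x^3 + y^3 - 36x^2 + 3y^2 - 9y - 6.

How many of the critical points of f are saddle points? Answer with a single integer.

3

f separates as a function of x plus a function of y, so ∇f=0 decouples.
∂f/∂x = -12x(x + 2)(x + 3) = 0 at x ∈ {-3, -2, 0}; ∂f/∂y = 3(y - 1)(y + 3) = 0 at y ∈ {-3, 1}.
The Hessian is diagonal: diag(f_xx, f_yy). Second derivatives: f_xx(-3)=-36, f_xx(-2)=24, f_xx(0)=-72; f_yy(-3)=-12, f_yy(1)=12.
Saddle points occur where the two diagonal entries have opposite signs: (-3, 1), (-2, -3), (0, 1). Count: 3.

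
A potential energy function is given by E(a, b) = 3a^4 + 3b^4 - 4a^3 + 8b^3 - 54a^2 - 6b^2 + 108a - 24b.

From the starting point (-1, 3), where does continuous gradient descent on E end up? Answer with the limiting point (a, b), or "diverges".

E is separable, so gradient descent decouples: a follows -∂E/∂a, b follows -∂E/∂b.
∂E/∂a = 12(a - 3)(a - 1)(a + 3); at a=-1 this is 192, so a decreases.
∂E/∂b = 12(b - 1)(b + 1)(b + 2); at b=3 this is 480, so b decreases.
a converges to its nearest critical value -3 (a local min of the a-part); b converges to 1. The iterate converges to (-3, 1).

(-3, 1)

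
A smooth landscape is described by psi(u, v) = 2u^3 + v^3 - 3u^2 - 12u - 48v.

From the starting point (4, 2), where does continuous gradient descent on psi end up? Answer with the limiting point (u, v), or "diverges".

psi is separable, so gradient descent decouples: u follows -∂psi/∂u, v follows -∂psi/∂v.
∂psi/∂u = 6(u - 2)(u + 1); at u=4 this is 60, so u decreases.
∂psi/∂v = 3(v - 4)(v + 4); at v=2 this is -36, so v increases.
u converges to its nearest critical value 2 (a local min of the u-part); v converges to 4. The iterate converges to (2, 4).

(2, 4)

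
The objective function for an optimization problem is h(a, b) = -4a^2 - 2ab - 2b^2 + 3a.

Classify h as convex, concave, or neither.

concave

h is quadratic, so its Hessian is the constant matrix H = [[-8, -2], [-2, -4]].
det(H) = 28, tr(H) = -12.
det(H) > 0 and tr(H) < 0, so H is negative definite everywhere: concave.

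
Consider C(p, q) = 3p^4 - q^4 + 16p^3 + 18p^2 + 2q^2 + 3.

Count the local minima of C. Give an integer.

C separates as a function of p plus a function of q, so ∇C=0 decouples.
∂C/∂p = 12p(p + 1)(p + 3) = 0 at p ∈ {-3, -1, 0}; ∂C/∂q = -4q(q - 1)(q + 1) = 0 at q ∈ {-1, 0, 1}.
The Hessian is diagonal: diag(C_pp, C_qq). Second derivatives: C_pp(-3)=72, C_pp(-1)=-24, C_pp(0)=36; C_qq(-1)=-8, C_qq(0)=4, C_qq(1)=-8.
Local minima occur where both diagonal entries positive: (-3, 0), (0, 0). Count: 2.

2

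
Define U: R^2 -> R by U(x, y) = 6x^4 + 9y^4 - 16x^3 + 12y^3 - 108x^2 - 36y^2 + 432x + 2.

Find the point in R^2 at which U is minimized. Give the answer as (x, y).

(-3, -2)

U(x,y) separates as P(x) + Q(y) + 2, so its minimum is min P + min Q + 2.
P'(x) = 24(x - 3)(x - 2)(x + 3) vanishes at x ∈ {-3, 2, 3}; Q'(y) = 36y(y - 1)(y + 2) vanishes at y ∈ {-2, 0, 1}.
Local minima of P (where P''>0): P(-3)=-1350, P(3)=378. Local minima of Q: Q(-2)=-96, Q(1)=-15.
So the global minimum of U is P(-3) + Q(-2) + 2 = -1350 − 96 + 2 = -1444, attained at (-3, -2).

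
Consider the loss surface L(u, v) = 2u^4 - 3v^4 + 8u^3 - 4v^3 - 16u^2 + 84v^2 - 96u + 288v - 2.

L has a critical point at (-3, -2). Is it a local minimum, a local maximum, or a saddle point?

The mixed partial ∂²L/∂u∂v is 0, so the Hessian at any point is diag(L_uu, L_vv) = diag(8(3u^2 + 6u - 4), 12(-3v^2 - 2v + 14)).
At (-3, -2): H = diag(40, 72).
Both eigenvalues are positive, so H is positive definite: a local minimum.

local minimum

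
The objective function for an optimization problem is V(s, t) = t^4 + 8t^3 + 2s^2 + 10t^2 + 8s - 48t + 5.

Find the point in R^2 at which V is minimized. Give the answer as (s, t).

(-2, 1)

V(s,t) separates as P(s) + Q(t) + 5, so its minimum is min P + min Q + 5.
P'(s) = 4s + 8 vanishes at s ∈ {-2}; Q'(t) = 4(t - 1)(t + 3)(t + 4) vanishes at t ∈ {-4, -3, 1}.
Local minima of P (where P''>0): P(-2)=-8. Local minima of Q: Q(-4)=96, Q(1)=-29.
So the global minimum of V is P(-2) + Q(1) + 5 = -8 − 29 + 5 = -32, attained at (-2, 1).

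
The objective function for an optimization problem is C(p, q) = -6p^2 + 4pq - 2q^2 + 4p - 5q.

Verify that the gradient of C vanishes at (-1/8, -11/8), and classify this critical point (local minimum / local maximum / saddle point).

local maximum

∇C = (-12p + 4q + 4, 4p - 4q - 5); substituting (-1/8, -11/8) gives ∇C = (0, 0), so (-1/8, -11/8) is indeed a critical point.
The Hessian of C is constant: H = [[-12, 4], [4, -4]].
det(H) = (-12)·(-4) − 4² = 32.
det(H) > 0 and tr(H) = -16 < 0, so H is negative definite and the point is a local maximum.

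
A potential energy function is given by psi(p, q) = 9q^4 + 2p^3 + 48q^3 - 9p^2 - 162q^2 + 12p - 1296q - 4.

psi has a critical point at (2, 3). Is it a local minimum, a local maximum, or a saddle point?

The mixed partial ∂²psi/∂p∂q is 0, so the Hessian at any point is diag(psi_pp, psi_qq) = diag(6(2p - 3), 36(3q^2 + 8q - 9)).
At (2, 3): H = diag(6, 1512).
Both eigenvalues are positive, so H is positive definite: a local minimum.

local minimum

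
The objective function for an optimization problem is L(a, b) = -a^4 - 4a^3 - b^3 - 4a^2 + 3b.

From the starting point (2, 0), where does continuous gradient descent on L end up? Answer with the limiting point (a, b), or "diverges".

L is separable, so gradient descent decouples: a follows -∂L/∂a, b follows -∂L/∂b.
∂L/∂a = -4a(a + 1)(a + 2); at a=2 this is -96, so a increases.
∂L/∂b = -3(b - 1)(b + 1); at b=0 this is 3, so b decreases.
The a-coordinate has no critical point in that direction and runs off to infinity.

diverges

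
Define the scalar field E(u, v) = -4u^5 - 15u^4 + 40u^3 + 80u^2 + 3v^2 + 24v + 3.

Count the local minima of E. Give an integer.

E separates as a function of u plus a function of v, so ∇E=0 decouples.
∂E/∂u = -20u(u - 2)(u + 1)(u + 4) = 0 at u ∈ {-4, -1, 0, 2}; ∂E/∂v = 6(v + 4) = 0 at v ∈ {-4}.
The Hessian is diagonal: diag(E_uu, E_vv). Second derivatives: E_uu(-4)=1440, E_uu(-1)=-180, E_uu(0)=160, E_uu(2)=-720; E_vv(-4)=6.
Local minima occur where both diagonal entries positive: (-4, -4), (0, -4). Count: 2.

2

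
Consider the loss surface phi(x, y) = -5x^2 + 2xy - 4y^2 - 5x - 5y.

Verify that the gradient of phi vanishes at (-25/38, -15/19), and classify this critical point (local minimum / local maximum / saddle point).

local maximum

∇phi = (-10x + 2y - 5, 2x - 8y - 5); substituting (-25/38, -15/19) gives ∇phi = (0, 0), so (-25/38, -15/19) is indeed a critical point.
The Hessian of phi is constant: H = [[-10, 2], [2, -8]].
det(H) = (-10)·(-8) − 2² = 76.
det(H) > 0 and tr(H) = -18 < 0, so H is negative definite and the point is a local maximum.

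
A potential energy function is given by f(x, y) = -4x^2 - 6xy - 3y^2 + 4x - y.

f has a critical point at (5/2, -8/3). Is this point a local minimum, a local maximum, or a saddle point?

local maximum

The Hessian of f is constant: H = [[-8, -6], [-6, -6]].
det(H) = (-8)·(-6) − (-6)² = 12.
det(H) > 0 and tr(H) = -14 < 0, so H is negative definite and the point is a local maximum.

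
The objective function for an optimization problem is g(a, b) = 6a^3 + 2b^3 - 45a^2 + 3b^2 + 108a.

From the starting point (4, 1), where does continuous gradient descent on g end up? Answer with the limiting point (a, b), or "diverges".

(3, 0)

g is separable, so gradient descent decouples: a follows -∂g/∂a, b follows -∂g/∂b.
∂g/∂a = 18(a - 3)(a - 2); at a=4 this is 36, so a decreases.
∂g/∂b = 6b(b + 1); at b=1 this is 12, so b decreases.
a converges to its nearest critical value 3 (a local min of the a-part); b converges to 0. The iterate converges to (3, 0).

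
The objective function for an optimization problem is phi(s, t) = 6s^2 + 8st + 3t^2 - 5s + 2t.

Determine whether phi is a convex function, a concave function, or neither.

convex

phi is quadratic, so its Hessian is the constant matrix H = [[12, 8], [8, 6]].
det(H) = 8, tr(H) = 18.
det(H) > 0 and tr(H) > 0, so H is positive definite everywhere: convex.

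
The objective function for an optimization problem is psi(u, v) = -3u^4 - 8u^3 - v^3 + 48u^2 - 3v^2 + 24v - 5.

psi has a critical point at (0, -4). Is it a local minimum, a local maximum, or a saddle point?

local minimum

The mixed partial ∂²psi/∂u∂v is 0, so the Hessian at any point is diag(psi_uu, psi_vv) = diag(12(-3u^2 - 4u + 8), -6(v + 1)).
At (0, -4): H = diag(96, 18).
Both eigenvalues are positive, so H is positive definite: a local minimum.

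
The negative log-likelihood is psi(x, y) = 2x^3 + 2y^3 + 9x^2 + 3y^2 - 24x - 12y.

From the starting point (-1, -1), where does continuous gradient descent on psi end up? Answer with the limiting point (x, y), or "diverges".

(1, 1)

psi is separable, so gradient descent decouples: x follows -∂psi/∂x, y follows -∂psi/∂y.
∂psi/∂x = 6(x - 1)(x + 4); at x=-1 this is -36, so x increases.
∂psi/∂y = 6(y - 1)(y + 2); at y=-1 this is -12, so y increases.
x converges to its nearest critical value 1 (a local min of the x-part); y converges to 1. The iterate converges to (1, 1).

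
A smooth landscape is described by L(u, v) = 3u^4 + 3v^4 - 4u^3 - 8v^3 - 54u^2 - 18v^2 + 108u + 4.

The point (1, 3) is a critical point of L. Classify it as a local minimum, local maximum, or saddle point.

The mixed partial ∂²L/∂u∂v is 0, so the Hessian at any point is diag(L_uu, L_vv) = diag(12(3u^2 - 2u - 9), 12(3v^2 - 4v - 3)).
At (1, 3): H = diag(-96, 144).
The eigenvalues have opposite signs, so H is indefinite: a saddle point.

saddle point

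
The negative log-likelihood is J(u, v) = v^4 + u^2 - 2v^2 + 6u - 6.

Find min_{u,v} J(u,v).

-16

J(u,v) separates as P(u) + Q(v) − 6, so its minimum is min P + min Q − 6.
P'(u) = 2u + 6 vanishes at u ∈ {-3}; Q'(v) = 4v(v - 1)(v + 1) vanishes at v ∈ {-1, 0, 1}.
Local minima of P (where P''>0): P(-3)=-9. Local minima of Q: Q(-1)=-1, Q(1)=-1.
So the global minimum of J is P(-3) + Q(-1) − 6 = -9 − 1 − 6 = -16, attained at (-3, -1).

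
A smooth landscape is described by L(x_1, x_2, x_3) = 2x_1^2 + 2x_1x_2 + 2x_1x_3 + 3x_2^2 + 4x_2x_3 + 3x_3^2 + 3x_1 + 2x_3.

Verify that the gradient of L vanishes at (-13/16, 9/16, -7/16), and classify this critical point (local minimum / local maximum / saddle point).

∇L = (4x_1 + 2x_2 + 2x_3 + 3, 2x_1 + 6x_2 + 4x_3, 2x_1 + 4x_2 + 6x_3 + 2); substituting (-13/16, 9/16, -7/16) gives ∇L = (0, 0, 0), so (-13/16, 9/16, -7/16) is indeed a critical point.
The Hessian is constant: H = [[4, 2, 2], [2, 6, 4], [2, 4, 6]].
Leading principal minors: Δ₁ = 4, Δ₂ = 20, Δ₃ = 64.
All leading minors are positive, so H is positive definite: a local minimum.

local minimum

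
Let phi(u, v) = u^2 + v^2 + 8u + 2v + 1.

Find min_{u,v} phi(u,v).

phi(u,v) separates as P(u) + Q(v) + 1, so its minimum is min P + min Q + 1.
P'(u) = 2u + 8 vanishes at u ∈ {-4}; Q'(v) = 2v + 2 vanishes at v ∈ {-1}.
Local minima of P (where P''>0): P(-4)=-16. Local minima of Q: Q(-1)=-1.
So the global minimum of phi is P(-4) + Q(-1) + 1 = -16 − 1 + 1 = -16, attained at (-4, -1).

-16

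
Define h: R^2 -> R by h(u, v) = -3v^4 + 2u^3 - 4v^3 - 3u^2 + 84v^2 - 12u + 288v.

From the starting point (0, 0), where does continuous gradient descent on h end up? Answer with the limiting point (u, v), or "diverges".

h is separable, so gradient descent decouples: u follows -∂h/∂u, v follows -∂h/∂v.
∂h/∂u = 6(u - 2)(u + 1); at u=0 this is -12, so u increases.
∂h/∂v = -12(v - 4)(v + 2)(v + 3); at v=0 this is 288, so v decreases.
u converges to its nearest critical value 2 (a local min of the u-part); v converges to -2. The iterate converges to (2, -2).

(2, -2)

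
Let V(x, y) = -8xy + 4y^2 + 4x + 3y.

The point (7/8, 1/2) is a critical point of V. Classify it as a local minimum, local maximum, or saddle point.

saddle point

The Hessian of V is constant: H = [[0, -8], [-8, 8]].
det(H) = 0·8 − (-8)² = -64.
Since det(H) < 0, H is indefinite and the critical point is a saddle point.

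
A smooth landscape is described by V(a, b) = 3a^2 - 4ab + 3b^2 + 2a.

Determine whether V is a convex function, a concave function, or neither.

convex

V is quadratic, so its Hessian is the constant matrix H = [[6, -4], [-4, 6]].
det(H) = 20, tr(H) = 12.
det(H) > 0 and tr(H) > 0, so H is positive definite everywhere: convex.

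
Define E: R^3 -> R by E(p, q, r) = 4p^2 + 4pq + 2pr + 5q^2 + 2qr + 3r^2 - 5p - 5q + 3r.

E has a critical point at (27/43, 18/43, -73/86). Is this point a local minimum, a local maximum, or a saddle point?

local minimum

The Hessian is constant: H = [[8, 4, 2], [4, 10, 2], [2, 2, 6]].
Leading principal minors: Δ₁ = 8, Δ₂ = 64, Δ₃ = 344.
All leading minors are positive, so H is positive definite: a local minimum.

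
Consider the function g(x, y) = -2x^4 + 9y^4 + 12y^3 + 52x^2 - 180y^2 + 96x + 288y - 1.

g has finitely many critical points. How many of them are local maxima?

2

g separates as a function of x plus a function of y, so ∇g=0 decouples.
∂g/∂x = -8(x - 4)(x + 1)(x + 3) = 0 at x ∈ {-3, -1, 4}; ∂g/∂y = 36(y - 2)(y - 1)(y + 4) = 0 at y ∈ {-4, 1, 2}.
The Hessian is diagonal: diag(g_xx, g_yy). Second derivatives: g_xx(-3)=-112, g_xx(-1)=80, g_xx(4)=-280; g_yy(-4)=1080, g_yy(1)=-180, g_yy(2)=216.
Local maxima occur where both diagonal entries negative: (-3, 1), (4, 1). Count: 2.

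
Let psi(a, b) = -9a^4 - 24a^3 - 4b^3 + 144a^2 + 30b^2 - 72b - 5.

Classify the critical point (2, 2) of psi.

The mixed partial ∂²psi/∂a∂b is 0, so the Hessian at any point is diag(psi_aa, psi_bb) = diag(36(-3a^2 - 4a + 8), 12(-2b + 5)).
At (2, 2): H = diag(-432, 12).
The eigenvalues have opposite signs, so H is indefinite: a saddle point.

saddle point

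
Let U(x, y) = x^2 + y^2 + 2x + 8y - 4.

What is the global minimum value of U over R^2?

U(x,y) separates as P(x) + Q(y) − 4, so its minimum is min P + min Q − 4.
P'(x) = 2x + 2 vanishes at x ∈ {-1}; Q'(y) = 2y + 8 vanishes at y ∈ {-4}.
Local minima of P (where P''>0): P(-1)=-1. Local minima of Q: Q(-4)=-16.
So the global minimum of U is P(-1) + Q(-4) − 4 = -1 − 16 − 4 = -21, attained at (-1, -4).

-21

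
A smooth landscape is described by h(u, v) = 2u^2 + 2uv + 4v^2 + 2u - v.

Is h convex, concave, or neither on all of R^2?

convex

h is quadratic, so its Hessian is the constant matrix H = [[4, 2], [2, 8]].
det(H) = 28, tr(H) = 12.
det(H) > 0 and tr(H) > 0, so H is positive definite everywhere: convex.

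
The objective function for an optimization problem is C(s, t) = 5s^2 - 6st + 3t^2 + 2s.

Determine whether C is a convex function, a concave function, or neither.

C is quadratic, so its Hessian is the constant matrix H = [[10, -6], [-6, 6]].
det(H) = 24, tr(H) = 16.
det(H) > 0 and tr(H) > 0, so H is positive definite everywhere: convex.

convex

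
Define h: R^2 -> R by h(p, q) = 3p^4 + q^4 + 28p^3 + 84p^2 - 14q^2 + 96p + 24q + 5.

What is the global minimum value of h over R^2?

h(p,q) separates as A(p) + B(q) + 5, so its minimum is min A + min B + 5.
A'(p) = 12(p + 1)(p + 2)(p + 4) vanishes at p ∈ {-4, -2, -1}; B'(q) = 4(q - 2)(q - 1)(q + 3) vanishes at q ∈ {-3, 1, 2}.
Local minima of A (where A''>0): A(-4)=-64, A(-1)=-37. Local minima of B: B(-3)=-117, B(2)=8.
So the global minimum of h is A(-4) + B(-3) + 5 = -64 − 117 + 5 = -176, attained at (-4, -3).

-176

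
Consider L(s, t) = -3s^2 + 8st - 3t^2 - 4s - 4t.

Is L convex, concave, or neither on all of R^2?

L is quadratic, so its Hessian is the constant matrix H = [[-6, 8], [8, -6]].
det(H) = -28, tr(H) = -12.
det(H) < 0, so H is indefinite: neither convex nor concave.

neither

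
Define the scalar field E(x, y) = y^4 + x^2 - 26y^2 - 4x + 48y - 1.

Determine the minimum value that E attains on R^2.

-357

E(x,y) separates as P(x) + Q(y) − 1, so its minimum is min P + min Q − 1.
P'(x) = 2x - 4 vanishes at x ∈ {2}; Q'(y) = 4(y - 3)(y - 1)(y + 4) vanishes at y ∈ {-4, 1, 3}.
Local minima of P (where P''>0): P(2)=-4. Local minima of Q: Q(-4)=-352, Q(3)=-9.
So the global minimum of E is P(2) + Q(-4) − 1 = -4 − 352 − 1 = -357, attained at (2, -4).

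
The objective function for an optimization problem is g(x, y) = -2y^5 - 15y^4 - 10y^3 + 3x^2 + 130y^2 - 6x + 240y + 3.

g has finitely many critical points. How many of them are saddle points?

2

g separates as a function of x plus a function of y, so ∇g=0 decouples.
∂g/∂x = 6(x - 1) = 0 at x ∈ {1}; ∂g/∂y = -10(y - 2)(y + 1)(y + 3)(y + 4) = 0 at y ∈ {-4, -3, -1, 2}.
The Hessian is diagonal: diag(g_xx, g_yy). Second derivatives: g_xx(1)=6; g_yy(-4)=180, g_yy(-3)=-100, g_yy(-1)=180, g_yy(2)=-900.
Saddle points occur where the two diagonal entries have opposite signs: (1, -3), (1, 2). Count: 2.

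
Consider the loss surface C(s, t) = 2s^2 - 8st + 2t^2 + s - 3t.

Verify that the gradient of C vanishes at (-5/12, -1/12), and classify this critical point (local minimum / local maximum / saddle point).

saddle point

∇C = (4s - 8t + 1, -8s + 4t - 3); substituting (-5/12, -1/12) gives ∇C = (0, 0), so (-5/12, -1/12) is indeed a critical point.
The Hessian of C is constant: H = [[4, -8], [-8, 4]].
det(H) = 4·4 − (-8)² = -48.
Since det(H) < 0, H is indefinite and the critical point is a saddle point.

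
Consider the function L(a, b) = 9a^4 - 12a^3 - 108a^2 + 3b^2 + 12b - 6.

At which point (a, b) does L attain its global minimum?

(3, -2)

L(a,b) separates as P(a) + Q(b) − 6, so its minimum is min P + min Q − 6.
P'(a) = 36a(a - 3)(a + 2) vanishes at a ∈ {-2, 0, 3}; Q'(b) = 6b + 12 vanishes at b ∈ {-2}.
Local minima of P (where P''>0): P(-2)=-192, P(3)=-567. Local minima of Q: Q(-2)=-12.
So the global minimum of L is P(3) + Q(-2) − 6 = -567 − 12 − 6 = -585, attained at (3, -2).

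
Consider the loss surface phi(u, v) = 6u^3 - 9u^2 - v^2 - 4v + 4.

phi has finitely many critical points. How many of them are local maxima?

phi separates as a function of u plus a function of v, so ∇phi=0 decouples.
∂phi/∂u = 18u(u - 1) = 0 at u ∈ {0, 1}; ∂phi/∂v = -2(v + 2) = 0 at v ∈ {-2}.
The Hessian is diagonal: diag(phi_uu, phi_vv). Second derivatives: phi_uu(0)=-18, phi_uu(1)=18; phi_vv(-2)=-2.
Local maxima occur where both diagonal entries negative: (0, -2). Count: 1.

1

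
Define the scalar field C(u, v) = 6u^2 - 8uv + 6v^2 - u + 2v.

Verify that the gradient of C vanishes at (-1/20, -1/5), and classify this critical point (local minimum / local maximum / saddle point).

∇C = (12u - 8v - 1, -8u + 12v + 2); substituting (-1/20, -1/5) gives ∇C = (0, 0), so (-1/20, -1/5) is indeed a critical point.
The Hessian of C is constant: H = [[12, -8], [-8, 12]].
det(H) = 12·12 − (-8)² = 80.
det(H) > 0 and tr(H) = 24 > 0, so H is positive definite and the point is a local minimum.

local minimum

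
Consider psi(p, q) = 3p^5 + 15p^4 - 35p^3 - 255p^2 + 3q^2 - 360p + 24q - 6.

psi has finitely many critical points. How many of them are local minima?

2

psi separates as a function of p plus a function of q, so ∇psi=0 decouples.
∂psi/∂p = 15(p - 3)(p + 1)(p + 2)(p + 4) = 0 at p ∈ {-4, -2, -1, 3}; ∂psi/∂q = 6(q + 4) = 0 at q ∈ {-4}.
The Hessian is diagonal: diag(psi_pp, psi_qq). Second derivatives: psi_pp(-4)=-630, psi_pp(-2)=150, psi_pp(-1)=-180, psi_pp(3)=2100; psi_qq(-4)=6.
Local minima occur where both diagonal entries positive: (-2, -4), (3, -4). Count: 2.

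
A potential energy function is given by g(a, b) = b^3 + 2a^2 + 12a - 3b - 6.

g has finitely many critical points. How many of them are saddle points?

1

g separates as a function of a plus a function of b, so ∇g=0 decouples.
∂g/∂a = 4(a + 3) = 0 at a ∈ {-3}; ∂g/∂b = 3(b - 1)(b + 1) = 0 at b ∈ {-1, 1}.
The Hessian is diagonal: diag(g_aa, g_bb). Second derivatives: g_aa(-3)=4; g_bb(-1)=-6, g_bb(1)=6.
Saddle points occur where the two diagonal entries have opposite signs: (-3, -1). Count: 1.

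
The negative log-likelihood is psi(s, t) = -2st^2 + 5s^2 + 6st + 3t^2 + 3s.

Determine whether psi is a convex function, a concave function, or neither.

neither

The term -2st^2 is cubic, so the Hessian is not constant.
∂²psi/∂t² = -4s + 6, which takes both signs as s varies (negative for sufficiently large s). A diagonal entry of the Hessian changing sign means the Hessian is neither positive- nor negative-semidefinite on all of R^2.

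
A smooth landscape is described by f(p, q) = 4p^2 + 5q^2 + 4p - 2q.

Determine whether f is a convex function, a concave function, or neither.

convex

f is quadratic, so its Hessian is the constant matrix H = [[8, 0], [0, 10]].
det(H) = 80, tr(H) = 18.
det(H) > 0 and tr(H) > 0, so H is positive definite everywhere: convex.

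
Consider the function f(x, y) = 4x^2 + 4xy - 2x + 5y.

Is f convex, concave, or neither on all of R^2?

f is quadratic, so its Hessian is the constant matrix H = [[8, 4], [4, 0]].
det(H) = -16, tr(H) = 8.
det(H) < 0, so H is indefinite: neither convex nor concave.

neither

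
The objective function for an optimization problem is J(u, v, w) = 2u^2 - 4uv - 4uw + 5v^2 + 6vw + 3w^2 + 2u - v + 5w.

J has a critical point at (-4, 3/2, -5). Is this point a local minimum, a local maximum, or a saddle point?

The Hessian is constant: H = [[4, -4, -4], [-4, 10, 6], [-4, 6, 6]].
Leading principal minors: Δ₁ = 4, Δ₂ = 24, Δ₃ = 32.
All leading minors are positive, so H is positive definite: a local minimum.

local minimum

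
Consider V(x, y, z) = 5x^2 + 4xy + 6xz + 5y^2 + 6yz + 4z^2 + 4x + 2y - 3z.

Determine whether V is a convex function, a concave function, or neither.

convex

V is quadratic, so its Hessian is the constant matrix H = [[10, 4, 6], [4, 10, 6], [6, 6, 8]].
Leading principal minors: 10, 84, 240.
All positive ⇒ H ≻ 0 ⇒ convex.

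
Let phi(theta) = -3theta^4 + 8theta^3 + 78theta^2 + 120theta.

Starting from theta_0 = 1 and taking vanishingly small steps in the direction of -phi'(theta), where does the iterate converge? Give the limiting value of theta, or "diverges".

phi'(theta) = -12(theta - 5)(theta + 1)(theta + 2), so phi'(1) = 288.
Gradient descent moves in the -phi' direction, i.e. theta is decreasing.
The nearest critical point in that direction is theta = -1, where phi'' = 72 > 0 (a local minimum). The iterate converges there.

-1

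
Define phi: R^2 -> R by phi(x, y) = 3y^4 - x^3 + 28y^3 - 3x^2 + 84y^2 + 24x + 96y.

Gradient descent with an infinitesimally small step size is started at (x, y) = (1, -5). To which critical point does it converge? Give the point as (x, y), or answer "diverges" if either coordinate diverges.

(-4, -4)

phi is separable, so gradient descent decouples: x follows -∂phi/∂x, y follows -∂phi/∂y.
∂phi/∂x = -3(x - 2)(x + 4); at x=1 this is 15, so x decreases.
∂phi/∂y = 12(y + 1)(y + 2)(y + 4); at y=-5 this is -144, so y increases.
x converges to its nearest critical value -4 (a local min of the x-part); y converges to -4. The iterate converges to (-4, -4).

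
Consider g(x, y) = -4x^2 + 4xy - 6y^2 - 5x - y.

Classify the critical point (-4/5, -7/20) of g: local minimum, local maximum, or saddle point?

The Hessian of g is constant: H = [[-8, 4], [4, -12]].
det(H) = (-8)·(-12) − 4² = 80.
det(H) > 0 and tr(H) = -20 < 0, so H is negative definite and the point is a local maximum.

local maximum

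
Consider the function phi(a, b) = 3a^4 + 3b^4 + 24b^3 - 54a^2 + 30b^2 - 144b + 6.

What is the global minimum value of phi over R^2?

phi(a,b) separates as P(a) + Q(b) + 6, so its minimum is min P + min Q + 6.
P'(a) = 12a(a - 3)(a + 3) vanishes at a ∈ {-3, 0, 3}; Q'(b) = 12(b - 1)(b + 3)(b + 4) vanishes at b ∈ {-4, -3, 1}.
Local minima of P (where P''>0): P(-3)=-243, P(3)=-243. Local minima of Q: Q(-4)=288, Q(1)=-87.
So the global minimum of phi is P(-3) + Q(1) + 6 = -243 − 87 + 6 = -324, attained at (-3, 1).

-324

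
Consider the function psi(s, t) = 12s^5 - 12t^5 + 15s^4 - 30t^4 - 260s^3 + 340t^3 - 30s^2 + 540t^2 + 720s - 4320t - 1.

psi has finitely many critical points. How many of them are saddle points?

8

psi separates as a function of s plus a function of t, so ∇psi=0 decouples.
∂psi/∂s = 60(s - 3)(s - 1)(s + 1)(s + 4) = 0 at s ∈ {-4, -1, 1, 3}; ∂psi/∂t = -60(t - 3)(t - 2)(t + 3)(t + 4) = 0 at t ∈ {-4, -3, 2, 3}.
The Hessian is diagonal: diag(psi_ss, psi_tt). Second derivatives: psi_ss(-4)=-6300, psi_ss(-1)=1440, psi_ss(1)=-1200, psi_ss(3)=3360; psi_tt(-4)=2520, psi_tt(-3)=-1800, psi_tt(2)=1800, psi_tt(3)=-2520.
Saddle points occur where the two diagonal entries have opposite signs: (-4, -4), (-4, 2), (-1, -3), (-1, 3), (1, -4), (1, 2), (3, -3), (3, 3). Count: 8.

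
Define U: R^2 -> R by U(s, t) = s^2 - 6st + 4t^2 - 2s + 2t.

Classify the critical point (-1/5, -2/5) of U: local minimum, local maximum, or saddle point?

saddle point

The Hessian of U is constant: H = [[2, -6], [-6, 8]].
det(H) = 2·8 − (-6)² = -20.
Since det(H) < 0, H is indefinite and the critical point is a saddle point.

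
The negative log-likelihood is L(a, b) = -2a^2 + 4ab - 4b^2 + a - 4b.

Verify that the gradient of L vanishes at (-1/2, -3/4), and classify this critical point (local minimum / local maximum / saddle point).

∇L = (-4a + 4b + 1, 4a - 8b - 4); substituting (-1/2, -3/4) gives ∇L = (0, 0), so (-1/2, -3/4) is indeed a critical point.
The Hessian of L is constant: H = [[-4, 4], [4, -8]].
det(H) = (-4)·(-8) − 4² = 16.
det(H) > 0 and tr(H) = -12 < 0, so H is negative definite and the point is a local maximum.

local maximum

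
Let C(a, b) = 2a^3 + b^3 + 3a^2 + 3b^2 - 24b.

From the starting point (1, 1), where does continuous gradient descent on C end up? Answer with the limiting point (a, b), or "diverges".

C is separable, so gradient descent decouples: a follows -∂C/∂a, b follows -∂C/∂b.
∂C/∂a = 6a(a + 1); at a=1 this is 12, so a decreases.
∂C/∂b = 3(b - 2)(b + 4); at b=1 this is -15, so b increases.
a converges to its nearest critical value 0 (a local min of the a-part); b converges to 2. The iterate converges to (0, 2).

(0, 2)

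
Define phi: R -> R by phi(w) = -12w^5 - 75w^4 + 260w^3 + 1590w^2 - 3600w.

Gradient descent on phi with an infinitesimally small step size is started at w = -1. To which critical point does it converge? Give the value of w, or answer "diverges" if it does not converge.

phi'(w) = -60(w - 3)(w - 1)(w + 4)(w + 5), so phi'(-1) = -5760.
Gradient descent moves in the -phi' direction, i.e. w is increasing.
The nearest critical point in that direction is w = 1, where phi'' = 3600 > 0 (a local minimum). The iterate converges there.

1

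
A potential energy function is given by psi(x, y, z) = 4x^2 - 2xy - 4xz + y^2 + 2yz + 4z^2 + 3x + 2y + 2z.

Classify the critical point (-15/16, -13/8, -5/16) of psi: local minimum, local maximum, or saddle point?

local minimum

The Hessian is constant: H = [[8, -2, -4], [-2, 2, 2], [-4, 2, 8]].
Leading principal minors: Δ₁ = 8, Δ₂ = 12, Δ₃ = 64.
All leading minors are positive, so H is positive definite: a local minimum.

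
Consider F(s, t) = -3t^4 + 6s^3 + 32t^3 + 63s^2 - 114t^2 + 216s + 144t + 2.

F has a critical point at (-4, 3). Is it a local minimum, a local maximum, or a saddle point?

The mixed partial ∂²F/∂s∂t is 0, so the Hessian at any point is diag(F_ss, F_tt) = diag(18(2s + 7), 12(-3t^2 + 16t - 19)).
At (-4, 3): H = diag(-18, 24).
The eigenvalues have opposite signs, so H is indefinite: a saddle point.

saddle point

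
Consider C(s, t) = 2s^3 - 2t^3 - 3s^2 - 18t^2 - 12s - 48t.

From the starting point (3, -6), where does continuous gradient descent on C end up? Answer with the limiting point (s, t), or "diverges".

C is separable, so gradient descent decouples: s follows -∂C/∂s, t follows -∂C/∂t.
∂C/∂s = 6(s - 2)(s + 1); at s=3 this is 24, so s decreases.
∂C/∂t = -6(t + 2)(t + 4); at t=-6 this is -48, so t increases.
s converges to its nearest critical value 2 (a local min of the s-part); t converges to -4. The iterate converges to (2, -4).

(2, -4)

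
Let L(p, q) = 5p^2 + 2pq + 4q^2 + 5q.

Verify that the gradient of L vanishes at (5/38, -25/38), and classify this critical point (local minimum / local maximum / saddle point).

local minimum

∇L = (10p + 2q, 2p + 8q + 5); substituting (5/38, -25/38) gives ∇L = (0, 0), so (5/38, -25/38) is indeed a critical point.
The Hessian of L is constant: H = [[10, 2], [2, 8]].
det(H) = 10·8 − 2² = 76.
det(H) > 0 and tr(H) = 18 > 0, so H is positive definite and the point is a local minimum.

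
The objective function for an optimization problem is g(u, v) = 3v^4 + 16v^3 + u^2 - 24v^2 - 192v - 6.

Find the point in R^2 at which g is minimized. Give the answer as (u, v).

(0, 2)

g(u,v) separates as P(u) + Q(v) − 6, so its minimum is min P + min Q − 6.
P'(u) = 2u vanishes at u ∈ {0}; Q'(v) = 12(v - 2)(v + 2)(v + 4) vanishes at v ∈ {-4, -2, 2}.
Local minima of P (where P''>0): P(0)=0. Local minima of Q: Q(-4)=128, Q(2)=-304.
So the global minimum of g is P(0) + Q(2) − 6 = 0 − 304 − 6 = -310, attained at (0, 2).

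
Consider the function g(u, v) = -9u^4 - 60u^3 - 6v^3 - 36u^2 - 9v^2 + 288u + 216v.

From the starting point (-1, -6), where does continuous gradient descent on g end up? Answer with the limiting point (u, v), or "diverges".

g is separable, so gradient descent decouples: u follows -∂g/∂u, v follows -∂g/∂v.
∂g/∂u = -36(u - 1)(u + 2)(u + 4); at u=-1 this is 216, so u decreases.
∂g/∂v = -18(v - 3)(v + 4); at v=-6 this is -324, so v increases.
u converges to its nearest critical value -2 (a local min of the u-part); v converges to -4. The iterate converges to (-2, -4).

(-2, -4)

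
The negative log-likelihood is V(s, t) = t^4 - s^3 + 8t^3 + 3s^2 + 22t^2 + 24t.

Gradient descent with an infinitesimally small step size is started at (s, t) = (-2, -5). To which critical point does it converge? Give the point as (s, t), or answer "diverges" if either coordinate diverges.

V is separable, so gradient descent decouples: s follows -∂V/∂s, t follows -∂V/∂t.
∂V/∂s = -3s(s - 2); at s=-2 this is -24, so s increases.
∂V/∂t = 4(t + 1)(t + 2)(t + 3); at t=-5 this is -96, so t increases.
s converges to its nearest critical value 0 (a local min of the s-part); t converges to -3. The iterate converges to (0, -3).

(0, -3)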